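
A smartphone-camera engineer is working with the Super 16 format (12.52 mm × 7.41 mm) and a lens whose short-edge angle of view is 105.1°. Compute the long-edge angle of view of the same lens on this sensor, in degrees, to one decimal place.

131.2°

From the short-edge AOV: f = 7.41 / (2·tan(52.55°)) = 7.41 / 2.61117 ≈ 2.8378 mm.
Long-edge AOV = 2·arctan(12.52 / (2 × 2.8378)) = 2·arctan(2.20592) ≈ 131.2281°.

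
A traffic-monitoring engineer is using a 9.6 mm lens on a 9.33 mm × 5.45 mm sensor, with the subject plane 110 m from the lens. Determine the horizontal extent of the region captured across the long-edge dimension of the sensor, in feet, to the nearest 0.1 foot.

350.7 ft

dₒ: 110 m = 110000 mm.
Similar triangles through the lens centre give W/dₒ = w/dᵢ; with 1/f = 1/dₒ + 1/dᵢ this gives W = w·(dₒ − f)/f.
W = 9.33 mm × (110000 − 9.6) / 9.6 = 9.33 × 11457.3333 ≈ 106896.920 mm = 106896.920/304.8 ft = 350.712 ft.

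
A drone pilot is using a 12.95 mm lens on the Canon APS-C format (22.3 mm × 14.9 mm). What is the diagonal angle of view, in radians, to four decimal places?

Sensor diagonal = √(22.3² + 14.9²) = √719.3000 ≈ 26.8198 mm.
Angle of view α = 2·arctan(d/2f) with d = 26.8198 mm and f = 12.95 mm.
d/2f = 1.03551; arctan(1.03551) ≈ 0.8028 rad, so α ≈ 1.6057 rad.

1.6057 rad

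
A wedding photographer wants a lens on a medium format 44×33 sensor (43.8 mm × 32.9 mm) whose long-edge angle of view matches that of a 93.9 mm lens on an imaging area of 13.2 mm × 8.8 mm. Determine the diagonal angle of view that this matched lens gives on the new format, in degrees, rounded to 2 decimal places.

10.05°

Equal long-edge AOV ⇒ f₂ = f₁ · 43.8/13.2 = 93.9 × 3.31818 ≈ 311.5773 mm.
Sensor diagonal = √(43.8² + 32.9²) = √3000.8500 ≈ 54.7800 mm.
Diagonal AOV on the new format = 2·arctan(54.7800 / (2 × 311.5773)) = 2·arctan(0.08791) ≈ 10.0476°.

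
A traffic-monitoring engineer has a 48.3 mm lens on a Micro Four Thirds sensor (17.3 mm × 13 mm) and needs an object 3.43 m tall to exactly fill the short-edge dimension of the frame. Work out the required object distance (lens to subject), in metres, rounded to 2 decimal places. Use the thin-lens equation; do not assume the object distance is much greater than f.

12.79 m

W: 3.43 m = 3430 mm.
Magnification m = h/W = dᵢ/dₒ; combined with 1/f = 1/dₒ + 1/dᵢ this gives dₒ = f·(1 + W/h).
dₒ = 48.3 mm × (1 + 3430/13) = 48.3 × 264.8462 ≈ 12792.069 mm = 12.7921 m.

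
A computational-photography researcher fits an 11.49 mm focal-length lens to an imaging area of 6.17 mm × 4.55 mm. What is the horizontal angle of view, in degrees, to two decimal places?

30.06°

Angle of view α = 2·arctan(w/2f) with w = 6.17 mm and f = 11.49 mm.
w/2f = 0.26849; arctan(0.26849) ≈ 15.0291°, so α ≈ 30.0583°.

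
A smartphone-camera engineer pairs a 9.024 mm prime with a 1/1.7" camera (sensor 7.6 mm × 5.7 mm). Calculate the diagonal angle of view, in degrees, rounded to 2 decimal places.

Sensor diagonal = √(7.6² + 5.7²) = √90.2500 ≈ 9.5000 mm.
Angle of view α = 2·arctan(d/2f) with d = 9.5000 mm and f = 9.024 mm.
d/2f = 0.52637; arctan(0.52637) ≈ 27.7612°, so α ≈ 55.5223°.

55.52°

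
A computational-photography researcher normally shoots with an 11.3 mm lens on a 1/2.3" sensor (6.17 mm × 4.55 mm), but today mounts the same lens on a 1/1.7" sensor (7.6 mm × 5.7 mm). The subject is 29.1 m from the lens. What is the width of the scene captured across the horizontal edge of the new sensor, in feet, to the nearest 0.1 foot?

64.2 ft

The focal length stays 11.3 mm; the relevant sensor dimension is now w = 7.6 mm. Object distance dₒ = 29.1 m = 29100 mm.
Thin-lens field width W = w·(dₒ − f)/f = 7.6 × (29100 − 11.3)/11.3 ≈ 19564.081 mm = 19564.081/304.8 ft = 64.1866 ft.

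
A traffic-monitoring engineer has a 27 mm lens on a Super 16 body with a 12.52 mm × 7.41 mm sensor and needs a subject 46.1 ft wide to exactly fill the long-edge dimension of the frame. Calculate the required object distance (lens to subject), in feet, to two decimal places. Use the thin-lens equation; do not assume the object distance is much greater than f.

99.51 ft

W: 46.1 ft × 304.8 mm/ft = 14051.28 mm.
Magnification m = w/W = dᵢ/dₒ; combined with 1/f = 1/dₒ + 1/dᵢ this gives dₒ = f·(1 + W/w).
dₒ = 27 mm × (1 + 14051.3/12.52) = 27 × 1123.3067 ≈ 30329.280 mm = 30329.280/304.8 ft = 99.5055 ft.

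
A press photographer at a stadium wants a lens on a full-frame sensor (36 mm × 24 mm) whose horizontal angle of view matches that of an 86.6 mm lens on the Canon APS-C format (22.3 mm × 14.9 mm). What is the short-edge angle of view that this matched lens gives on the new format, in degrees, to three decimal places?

9.812°

Equal horizontal AOV ⇒ f₂ = f₁ · 36/22.3 = 86.6 × 1.61435 ≈ 139.8027 mm.
Short-edge AOV on the new format = 2·arctan(24 / (2 × 139.8027)) = 2·arctan(0.08584) ≈ 9.8119°.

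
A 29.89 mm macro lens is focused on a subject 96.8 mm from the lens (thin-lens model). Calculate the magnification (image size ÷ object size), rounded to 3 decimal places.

0.447×

Thin lens: 1/f = 1/dₒ + 1/dᵢ → 1/dᵢ = 1/29.89 − 1/96.8 = 0.0231254 mm⁻¹, so dᵢ ≈ 43.2424 mm.
Magnification m = dᵢ/dₒ = 43.2424/96.8 ≈ 0.44672.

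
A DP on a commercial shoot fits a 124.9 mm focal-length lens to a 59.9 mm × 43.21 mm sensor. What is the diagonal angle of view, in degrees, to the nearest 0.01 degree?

Sensor diagonal = √(59.9² + 43.21²) = √5455.1141 ≈ 73.8587 mm.
Angle of view α = 2·arctan(d/2f) with d = 73.8587 mm and f = 124.9 mm.
d/2f = 0.29567; arctan(0.29567) ≈ 16.4714°, so α ≈ 32.9429°.

32.94°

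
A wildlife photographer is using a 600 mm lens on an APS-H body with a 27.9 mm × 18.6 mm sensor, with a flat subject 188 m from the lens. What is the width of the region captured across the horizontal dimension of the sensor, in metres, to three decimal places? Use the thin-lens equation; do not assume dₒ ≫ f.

dₒ: 188 m = 188000 mm.
Similar triangles through the lens centre give W/dₒ = w/dᵢ; with 1/f = 1/dₒ + 1/dᵢ this gives W = w·(dₒ − f)/f.
W = 27.9 mm × (188000 − 600) / 600 = 27.9 × 312.3333 ≈ 8714.100 mm = 8.7141 m.

8.714 m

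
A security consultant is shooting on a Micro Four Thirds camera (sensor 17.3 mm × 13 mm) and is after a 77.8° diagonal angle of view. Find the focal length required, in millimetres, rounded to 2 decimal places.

13.41 mm

Sensor diagonal = √(17.3² + 13²) = √468.2900 ≈ 21.6400 mm.
From α = 2·arctan(d/2f) we get f = d / (2·tan(α/2)).
With d = 21.6400 mm and α/2 = 38.9°, tan(α/2) ≈ 0.80690, so f ≈ 21.6400 / 1.61380 ≈ 13.4094 mm.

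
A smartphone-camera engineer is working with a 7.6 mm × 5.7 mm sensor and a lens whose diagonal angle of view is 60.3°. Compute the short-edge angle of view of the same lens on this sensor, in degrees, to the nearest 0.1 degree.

Sensor diagonal = √(7.6² + 5.7²) = √90.2500 ≈ 9.5000 mm.
From the diagonal AOV: f = 9.5000 / (2·tan(30.15°)) = 9.5000 / 1.16169 ≈ 8.1777 mm.
Short-edge AOV = 2·arctan(5.7 / (2 × 8.1777)) = 2·arctan(0.34851) ≈ 38.4277°.

38.4°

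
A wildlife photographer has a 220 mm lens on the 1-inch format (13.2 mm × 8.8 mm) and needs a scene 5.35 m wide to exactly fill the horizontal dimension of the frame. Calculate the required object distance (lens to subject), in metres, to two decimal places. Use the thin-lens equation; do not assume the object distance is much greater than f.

W: 5.35 m = 5350 mm.
Magnification m = w/W = dᵢ/dₒ; combined with 1/f = 1/dₒ + 1/dᵢ this gives dₒ = f·(1 + W/w).
dₒ = 220 mm × (1 + 5350/13.2) = 220 × 406.3030 ≈ 89386.667 mm = 89.3867 m.

89.39 m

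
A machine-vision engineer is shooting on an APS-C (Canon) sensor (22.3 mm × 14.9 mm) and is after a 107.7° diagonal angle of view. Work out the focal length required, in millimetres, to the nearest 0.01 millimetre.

Sensor diagonal = √(22.3² + 14.9²) = √719.3000 ≈ 26.8198 mm.
From α = 2·arctan(d/2f) we get f = d / (2·tan(α/2)).
With d = 26.8198 mm and α/2 = 53.85°, tan(α/2) ≈ 1.36883, so f ≈ 26.8198 / 2.73766 ≈ 9.7966 mm.

9.80 mm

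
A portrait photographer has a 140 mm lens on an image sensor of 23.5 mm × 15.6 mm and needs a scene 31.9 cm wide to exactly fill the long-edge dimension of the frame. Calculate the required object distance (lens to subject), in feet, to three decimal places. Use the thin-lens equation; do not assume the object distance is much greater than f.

W: 31.9 cm = 319 mm.
Magnification m = w/W = dᵢ/dₒ; combined with 1/f = 1/dₒ + 1/dᵢ this gives dₒ = f·(1 + W/w).
dₒ = 140 mm × (1 + 319/23.5) = 140 × 14.5745 ≈ 2040.426 mm = 2040.426/304.8 ft = 6.69431 ft.

6.694 ft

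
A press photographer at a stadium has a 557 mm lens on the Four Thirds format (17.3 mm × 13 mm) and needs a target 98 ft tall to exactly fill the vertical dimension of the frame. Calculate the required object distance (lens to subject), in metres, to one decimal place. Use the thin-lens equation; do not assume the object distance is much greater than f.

W: 98 ft × 304.8 mm/ft = 29870.40 mm.
Magnification m = h/W = dᵢ/dₒ; combined with 1/f = 1/dₒ + 1/dᵢ this gives dₒ = f·(1 + W/h).
dₒ = 557 mm × (1 + 29870.4/13) = 557 × 2298.7230 ≈ 1280388.713 mm = 1280.39 m.

1280.4 m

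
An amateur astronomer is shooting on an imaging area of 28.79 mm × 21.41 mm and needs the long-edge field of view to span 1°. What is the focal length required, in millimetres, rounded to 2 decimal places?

1649.50 mm

From α = 2·arctan(w/2f) we get f = w / (2·tan(α/2)).
With w = 28.79 mm and α/2 = 0.5°, tan(α/2) ≈ 0.00873, so f ≈ 28.79 / 0.01745 ≈ 1649.5036 mm.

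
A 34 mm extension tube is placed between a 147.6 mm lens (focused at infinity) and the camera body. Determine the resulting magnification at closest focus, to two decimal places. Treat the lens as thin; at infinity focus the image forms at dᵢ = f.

0.23×

The tube moves the image plane from f to f + e, so dᵢ = 147.6 + 34 = 181.6 mm. Focus is achieved when 1/f = 1/dₒ + 1/dᵢ, giving dₒ = 1/(1/f − 1/(f+e)).
Magnification m = dᵢ/dₒ = (f+e)·(1/f − 1/(f+e)) = e/f = 34/147.6 ≈ 0.2304.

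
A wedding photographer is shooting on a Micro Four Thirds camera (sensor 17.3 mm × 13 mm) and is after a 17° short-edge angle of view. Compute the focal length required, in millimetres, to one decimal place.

From α = 2·arctan(h/2f) we get f = h / (2·tan(α/2)).
With h = 13 mm and α/2 = 8.5°, tan(α/2) ≈ 0.14945, so f ≈ 13 / 0.29890 ≈ 43.4925 mm.

43.5 mm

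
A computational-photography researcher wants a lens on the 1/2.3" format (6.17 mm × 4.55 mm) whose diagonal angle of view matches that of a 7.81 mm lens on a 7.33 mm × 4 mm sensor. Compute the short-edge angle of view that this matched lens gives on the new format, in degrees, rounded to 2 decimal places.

35.21°

Sensor diagonal = √(7.33² + 4²) = √69.7289 ≈ 8.3504 mm.
Sensor diagonal = √(6.17² + 4.55²) = √58.7714 ≈ 7.6663 mm.
Equal diagonal AOV ⇒ f₂ = f₁ · 7.6663/8.3504 = 7.81 × 0.91807 ≈ 7.1701 mm.
Short-edge AOV on the new format = 2·arctan(4.55 / (2 × 7.1701)) = 2·arctan(0.31729) ≈ 35.2072°.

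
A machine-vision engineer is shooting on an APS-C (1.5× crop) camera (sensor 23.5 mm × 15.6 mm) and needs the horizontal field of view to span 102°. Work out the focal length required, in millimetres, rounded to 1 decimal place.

9.5 mm

From α = 2·arctan(w/2f) we get f = w / (2·tan(α/2)).
With w = 23.5 mm and α/2 = 51°, tan(α/2) ≈ 1.23490, so f ≈ 23.5 / 2.46979 ≈ 9.5150 mm.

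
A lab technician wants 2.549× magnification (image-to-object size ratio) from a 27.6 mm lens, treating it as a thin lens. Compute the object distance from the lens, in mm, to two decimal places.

38.43 mm

With m = dᵢ/dₒ and 1/f = 1/dₒ + 1/dᵢ, substituting dᵢ = m·dₒ gives 1/f = (1 + 1/m)/dₒ, hence dₒ = f·(1 + 1/m).
dₒ = 27.6 × (1 + 1/2.549) = 27.6 × 1.39231 ≈ 38.428 mm.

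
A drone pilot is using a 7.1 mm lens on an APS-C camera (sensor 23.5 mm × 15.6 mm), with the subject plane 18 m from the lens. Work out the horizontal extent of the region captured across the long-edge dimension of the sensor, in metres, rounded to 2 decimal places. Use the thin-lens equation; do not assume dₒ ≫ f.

dₒ: 18 m = 18000 mm.
Similar triangles through the lens centre give W/dₒ = w/dᵢ; with 1/f = 1/dₒ + 1/dᵢ this gives W = w·(dₒ − f)/f.
W = 23.5 mm × (18000 − 7.1) / 7.1 = 23.5 × 2534.2113 ≈ 59553.965 mm = 59.554 m.

59.55 m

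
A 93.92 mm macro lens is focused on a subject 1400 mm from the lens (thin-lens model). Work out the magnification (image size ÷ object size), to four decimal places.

0.0719×

Thin lens: 1/f = 1/dₒ + 1/dᵢ → 1/dᵢ = 1/93.92 − 1/1400 = 0.0099331 mm⁻¹, so dᵢ ≈ 100.6738 mm.
Magnification m = dᵢ/dₒ = 100.6738/1400 ≈ 0.07191.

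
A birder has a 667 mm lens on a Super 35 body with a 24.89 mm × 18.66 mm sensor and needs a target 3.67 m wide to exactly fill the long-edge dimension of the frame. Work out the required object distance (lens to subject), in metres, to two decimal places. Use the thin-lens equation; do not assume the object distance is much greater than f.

99.02 m

W: 3.67 m = 3670 mm.
Magnification m = w/W = dᵢ/dₒ; combined with 1/f = 1/dₒ + 1/dᵢ this gives dₒ = f·(1 + W/w).
dₒ = 667 mm × (1 + 3670/24.89) = 667 × 148.4488 ≈ 99015.333 mm = 99.0153 m.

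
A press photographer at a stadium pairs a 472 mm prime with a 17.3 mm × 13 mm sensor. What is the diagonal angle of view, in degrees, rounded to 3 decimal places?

2.626°

Sensor diagonal = √(17.3² + 13²) = √468.2900 ≈ 21.6400 mm.
Angle of view α = 2·arctan(d/2f) with d = 21.6400 mm and f = 472 mm.
d/2f = 0.02292; arctan(0.02292) ≈ 1.3132°, so α ≈ 2.6264°.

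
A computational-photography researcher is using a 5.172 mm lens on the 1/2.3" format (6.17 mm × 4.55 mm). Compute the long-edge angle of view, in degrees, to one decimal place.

Angle of view α = 2·arctan(w/2f) with w = 6.17 mm and f = 5.172 mm.
w/2f = 0.59648; arctan(0.59648) ≈ 30.8153°, so α ≈ 61.6306°.

61.6°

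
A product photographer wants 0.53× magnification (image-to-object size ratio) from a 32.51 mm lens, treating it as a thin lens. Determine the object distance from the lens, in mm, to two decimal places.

With m = dᵢ/dₒ and 1/f = 1/dₒ + 1/dᵢ, substituting dᵢ = m·dₒ gives 1/f = (1 + 1/m)/dₒ, hence dₒ = f·(1 + 1/m).
dₒ = 32.51 × (1 + 1/0.53) = 32.51 × 2.88679 ≈ 93.850 mm.

93.85 mm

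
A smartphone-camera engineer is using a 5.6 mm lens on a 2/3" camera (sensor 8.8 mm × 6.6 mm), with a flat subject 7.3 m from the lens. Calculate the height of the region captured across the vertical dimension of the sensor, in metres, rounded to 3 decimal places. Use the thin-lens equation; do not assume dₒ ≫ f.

8.597 m

dₒ: 7.3 m = 7300 mm.
Similar triangles through the lens centre give W/dₒ = h/dᵢ; with 1/f = 1/dₒ + 1/dᵢ this gives W = h·(dₒ − f)/f.
W = 6.6 mm × (7300 − 5.6) / 5.6 = 6.6 × 1302.5714 ≈ 8596.971 mm = 8.59697 m.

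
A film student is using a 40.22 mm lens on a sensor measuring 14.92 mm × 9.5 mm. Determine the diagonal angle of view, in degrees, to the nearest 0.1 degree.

Sensor diagonal = √(14.92² + 9.5²) = √312.8564 ≈ 17.6877 mm.
Angle of view α = 2·arctan(d/2f) with d = 17.6877 mm and f = 40.22 mm.
d/2f = 0.21989; arctan(0.21989) ≈ 12.4013°, so α ≈ 24.8025°.

24.8°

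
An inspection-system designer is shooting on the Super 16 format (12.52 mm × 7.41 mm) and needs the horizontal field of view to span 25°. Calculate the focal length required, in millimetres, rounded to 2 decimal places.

28.24 mm

From α = 2·arctan(w/2f) we get f = w / (2·tan(α/2)).
With w = 12.52 mm and α/2 = 12.5°, tan(α/2) ≈ 0.22169, so f ≈ 12.52 / 0.44339 ≈ 28.2370 mm.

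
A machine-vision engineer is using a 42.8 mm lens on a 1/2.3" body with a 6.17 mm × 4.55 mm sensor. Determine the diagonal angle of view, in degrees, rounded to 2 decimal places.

Sensor diagonal = √(6.17² + 4.55²) = √58.7714 ≈ 7.6663 mm.
Angle of view α = 2·arctan(d/2f) with d = 7.6663 mm and f = 42.8 mm.
d/2f = 0.08956; arctan(0.08956) ≈ 5.1177°, so α ≈ 10.2354°.

10.24°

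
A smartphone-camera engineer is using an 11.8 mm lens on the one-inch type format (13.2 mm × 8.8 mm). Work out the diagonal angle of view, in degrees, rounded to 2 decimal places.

Sensor diagonal = √(13.2² + 8.8²) = √251.6800 ≈ 15.8644 mm.
Angle of view α = 2·arctan(d/2f) with d = 15.8644 mm and f = 11.8 mm.
d/2f = 0.67222; arctan(0.67222) ≈ 33.9098°, so α ≈ 67.8197°.

67.82°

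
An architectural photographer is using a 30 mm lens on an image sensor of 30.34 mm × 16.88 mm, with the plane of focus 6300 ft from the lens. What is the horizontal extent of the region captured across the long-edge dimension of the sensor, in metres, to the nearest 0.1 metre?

dₒ: 6300 ft × 304.8 mm/ft = 1920239.94 mm.
Similar triangles through the lens centre give W/dₒ = w/dᵢ; with 1/f = 1/dₒ + 1/dᵢ this gives W = w·(dₒ − f)/f.
W = 30.34 mm × (1.92024e+06 − 30) / 30 = 30.34 × 64006.9980 ≈ 1941972.318 mm = 1941.97 m.

1942.0 m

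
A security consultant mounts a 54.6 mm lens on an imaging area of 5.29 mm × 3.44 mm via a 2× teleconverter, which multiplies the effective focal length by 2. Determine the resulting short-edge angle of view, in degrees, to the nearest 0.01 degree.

1.80°

Effective focal length f = 54.6 × 2 = 109.2 mm.
α = 2·arctan(3.44 / (2 × 109.2)) = 2·arctan(0.01575) ≈ 1.8048°.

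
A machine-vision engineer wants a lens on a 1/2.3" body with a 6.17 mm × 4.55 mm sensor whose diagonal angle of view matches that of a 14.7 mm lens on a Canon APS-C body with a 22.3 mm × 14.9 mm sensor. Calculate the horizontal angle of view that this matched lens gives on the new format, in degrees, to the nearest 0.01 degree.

Sensor diagonal = √(22.3² + 14.9²) = √719.3000 ≈ 26.8198 mm.
Sensor diagonal = √(6.17² + 4.55²) = √58.7714 ≈ 7.6663 mm.
Equal diagonal AOV ⇒ f₂ = f₁ · 7.6663/26.8198 = 14.7 × 0.28584 ≈ 4.2019 mm.
Horizontal AOV on the new format = 2·arctan(6.17 / (2 × 4.2019)) = 2·arctan(0.73419) ≈ 72.5717°.

72.57°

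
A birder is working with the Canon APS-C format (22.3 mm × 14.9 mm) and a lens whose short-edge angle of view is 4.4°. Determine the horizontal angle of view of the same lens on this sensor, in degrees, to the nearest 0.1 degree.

6.6°

From the short-edge AOV: f = 14.9 / (2·tan(2.2°)) = 14.9 / 0.07683 ≈ 193.9290 mm.
Horizontal AOV = 2·arctan(22.3 / (2 × 193.9290)) = 2·arctan(0.05750) ≈ 6.5812°.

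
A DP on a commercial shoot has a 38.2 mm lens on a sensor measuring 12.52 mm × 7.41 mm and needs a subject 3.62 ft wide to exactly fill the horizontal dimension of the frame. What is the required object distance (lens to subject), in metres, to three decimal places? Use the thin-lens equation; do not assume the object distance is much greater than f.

3.405 m

W: 3.62 ft × 304.8 mm/ft = 1103.38 mm.
Magnification m = w/W = dᵢ/dₒ; combined with 1/f = 1/dₒ + 1/dᵢ this gives dₒ = f·(1 + W/w).
dₒ = 38.2 mm × (1 + 1103.38/12.52) = 38.2 × 89.1291 ≈ 3404.730 mm = 3.40473 m.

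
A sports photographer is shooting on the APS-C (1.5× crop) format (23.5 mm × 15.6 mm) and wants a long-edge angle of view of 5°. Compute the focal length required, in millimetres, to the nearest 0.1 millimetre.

From α = 2·arctan(w/2f) we get f = w / (2·tan(α/2)).
With w = 23.5 mm and α/2 = 2.5°, tan(α/2) ≈ 0.04366, so f ≈ 23.5 / 0.08732 ≈ 269.1192 mm.

269.1 mm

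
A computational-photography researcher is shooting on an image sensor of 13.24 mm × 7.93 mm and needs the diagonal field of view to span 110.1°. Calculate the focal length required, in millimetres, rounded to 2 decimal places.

Sensor diagonal = √(13.24² + 7.93²) = √238.1825 ≈ 15.4332 mm.
From α = 2·arctan(d/2f) we get f = d / (2·tan(α/2)).
With d = 15.4332 mm and α/2 = 55.05°, tan(α/2) ≈ 1.43080, so f ≈ 15.4332 / 2.86161 ≈ 5.3932 mm.

5.39 mm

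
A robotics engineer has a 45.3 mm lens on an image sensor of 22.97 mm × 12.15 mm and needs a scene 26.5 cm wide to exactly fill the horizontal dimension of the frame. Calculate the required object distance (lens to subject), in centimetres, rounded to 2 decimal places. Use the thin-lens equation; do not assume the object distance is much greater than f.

W: 26.5 cm = 265 mm.
Magnification m = w/W = dᵢ/dₒ; combined with 1/f = 1/dₒ + 1/dᵢ this gives dₒ = f·(1 + W/w).
dₒ = 45.3 mm × (1 + 265/22.97) = 45.3 × 12.5368 ≈ 567.916 mm = 56.7916 cm.

56.79 cm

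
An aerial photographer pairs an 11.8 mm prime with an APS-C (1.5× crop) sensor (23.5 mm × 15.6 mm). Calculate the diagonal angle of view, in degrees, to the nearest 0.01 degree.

Sensor diagonal = √(23.5² + 15.6²) = √795.6100 ≈ 28.2066 mm.
Angle of view α = 2·arctan(d/2f) with d = 28.2066 mm and f = 11.8 mm.
d/2f = 1.19519; arctan(1.19519) ≈ 50.0813°, so α ≈ 100.1626°.

100.16°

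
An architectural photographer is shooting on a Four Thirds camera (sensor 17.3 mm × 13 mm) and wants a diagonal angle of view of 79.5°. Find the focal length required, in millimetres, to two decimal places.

Sensor diagonal = √(17.3² + 13²) = √468.2900 ≈ 21.6400 mm.
From α = 2·arctan(d/2f) we get f = d / (2·tan(α/2)).
With d = 21.6400 mm and α/2 = 39.75°, tan(α/2) ≈ 0.83169, so f ≈ 21.6400 / 1.66338 ≈ 13.0096 mm.

13.01 mm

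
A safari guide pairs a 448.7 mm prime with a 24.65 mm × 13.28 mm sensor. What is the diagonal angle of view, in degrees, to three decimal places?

3.574°

Sensor diagonal = √(24.65² + 13.28²) = √783.9809 ≈ 27.9997 mm.
Angle of view α = 2·arctan(d/2f) with d = 27.9997 mm and f = 448.7 mm.
d/2f = 0.03120; arctan(0.03120) ≈ 1.7871°, so α ≈ 3.5742°.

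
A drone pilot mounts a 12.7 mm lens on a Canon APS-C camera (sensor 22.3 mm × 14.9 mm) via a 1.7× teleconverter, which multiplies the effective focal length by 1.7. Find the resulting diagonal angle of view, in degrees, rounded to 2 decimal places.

63.69°

Effective focal length f = 12.7 × 1.7 = 21.59 mm.
Sensor diagonal = √(22.3² + 14.9²) = √719.3000 ≈ 26.8198 mm.
α = 2·arctan(26.820 / (2 × 21.59)) = 2·arctan(0.62112) ≈ 63.6901°.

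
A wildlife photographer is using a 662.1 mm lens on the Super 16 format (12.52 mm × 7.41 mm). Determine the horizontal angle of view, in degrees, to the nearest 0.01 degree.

1.08°

Angle of view α = 2·arctan(w/2f) with w = 12.52 mm and f = 662.1 mm.
w/2f = 0.00945; arctan(0.00945) ≈ 0.5417°, so α ≈ 1.0834°.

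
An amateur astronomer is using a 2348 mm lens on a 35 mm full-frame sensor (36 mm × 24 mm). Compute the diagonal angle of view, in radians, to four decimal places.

Sensor diagonal = √(36² + 24²) = √1872.0000 ≈ 43.2666 mm.
Angle of view α = 2·arctan(d/2f) with d = 43.2666 mm and f = 2348 mm.
d/2f = 0.00921; arctan(0.00921) ≈ 0.0092 rad, so α ≈ 0.0184 rad.

0.0184 rad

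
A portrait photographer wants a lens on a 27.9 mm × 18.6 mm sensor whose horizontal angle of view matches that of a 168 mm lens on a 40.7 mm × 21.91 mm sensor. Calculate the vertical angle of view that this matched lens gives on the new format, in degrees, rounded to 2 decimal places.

Equal horizontal AOV ⇒ f₂ = f₁ · 27.9/40.7 = 168 × 0.68550 ≈ 115.1646 mm.
Vertical AOV on the new format = 2·arctan(18.6 / (2 × 115.1646)) = 2·arctan(0.08075) ≈ 9.2337°.

9.23°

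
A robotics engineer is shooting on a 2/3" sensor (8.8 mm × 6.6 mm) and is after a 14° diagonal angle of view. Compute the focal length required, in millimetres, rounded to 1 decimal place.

44.8 mm

Sensor diagonal = √(8.8² + 6.6²) = √121.0000 ≈ 11.0000 mm.
From α = 2·arctan(d/2f) we get f = d / (2·tan(α/2)).
With d = 11.0000 mm and α/2 = 7°, tan(α/2) ≈ 0.12278, so f ≈ 11.0000 / 0.24557 ≈ 44.7939 mm.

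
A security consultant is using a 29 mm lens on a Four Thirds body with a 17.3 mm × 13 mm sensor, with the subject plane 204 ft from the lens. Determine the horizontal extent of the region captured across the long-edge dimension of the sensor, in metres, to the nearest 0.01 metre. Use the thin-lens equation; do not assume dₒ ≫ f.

37.08 m

dₒ: 204 ft × 304.8 mm/ft = 62179.20 mm.
Similar triangles through the lens centre give W/dₒ = w/dᵢ; with 1/f = 1/dₒ + 1/dᵢ this gives W = w·(dₒ − f)/f.
W = 17.3 mm × (62179.2 − 29) / 29 = 17.3 × 2143.1103 ≈ 37075.808 mm = 37.0758 m.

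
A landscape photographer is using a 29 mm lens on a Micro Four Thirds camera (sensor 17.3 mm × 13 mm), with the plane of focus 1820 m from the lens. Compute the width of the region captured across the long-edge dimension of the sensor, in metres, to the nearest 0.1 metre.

1085.7 m

dₒ: 1820 m = 1.82e+06 mm.
Similar triangles through the lens centre give W/dₒ = w/dᵢ; with 1/f = 1/dₒ + 1/dᵢ this gives W = w·(dₒ − f)/f.
W = 17.3 mm × (1.82e+06 − 29) / 29 = 17.3 × 62757.6207 ≈ 1085706.838 mm = 1085.71 m.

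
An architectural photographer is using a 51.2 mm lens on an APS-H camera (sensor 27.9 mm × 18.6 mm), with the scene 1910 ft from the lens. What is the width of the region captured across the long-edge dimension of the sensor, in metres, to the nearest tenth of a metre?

317.2 m

dₒ: 1910 ft × 304.8 mm/ft = 582167.98 mm.
Similar triangles through the lens centre give W/dₒ = w/dᵢ; with 1/f = 1/dₒ + 1/dᵢ this gives W = w·(dₒ − f)/f.
W = 27.9 mm × (582168 − 51.2) / 51.2 = 27.9 × 11369.4684 ≈ 317208.168 mm = 317.208 m.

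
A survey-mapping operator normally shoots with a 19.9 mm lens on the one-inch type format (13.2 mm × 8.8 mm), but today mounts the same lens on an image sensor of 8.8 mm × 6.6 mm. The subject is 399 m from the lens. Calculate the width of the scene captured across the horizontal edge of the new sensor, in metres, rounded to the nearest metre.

The focal length stays 19.9 mm; the relevant sensor dimension is now w = 8.8 mm. Object distance dₒ = 399 m = 399000 mm.
Thin-lens field width W = w·(dₒ − f)/f = 8.8 × (399000 − 19.9)/19.9 ≈ 176433.411 mm = 176.433 m.

176 m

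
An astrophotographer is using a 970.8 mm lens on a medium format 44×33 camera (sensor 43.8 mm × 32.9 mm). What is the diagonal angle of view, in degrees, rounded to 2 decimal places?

3.23°

Sensor diagonal = √(43.8² + 32.9²) = √3000.8500 ≈ 54.7800 mm.
Angle of view α = 2·arctan(d/2f) with d = 54.7800 mm and f = 970.8 mm.
d/2f = 0.02821; arctan(0.02821) ≈ 1.6161°, so α ≈ 3.2322°.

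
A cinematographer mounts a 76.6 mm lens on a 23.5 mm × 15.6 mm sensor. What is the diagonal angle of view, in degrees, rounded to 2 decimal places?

20.86°

Sensor diagonal = √(23.5² + 15.6²) = √795.6100 ≈ 28.2066 mm.
Angle of view α = 2·arctan(d/2f) with d = 28.2066 mm and f = 76.6 mm.
d/2f = 0.18412; arctan(0.18412) ≈ 10.4322°, so α ≈ 20.8645°.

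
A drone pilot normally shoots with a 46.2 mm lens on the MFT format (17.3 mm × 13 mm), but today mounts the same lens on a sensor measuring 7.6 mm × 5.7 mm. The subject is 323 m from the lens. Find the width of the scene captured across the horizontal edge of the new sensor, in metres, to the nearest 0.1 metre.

53.1 m

The focal length stays 46.2 mm; the relevant sensor dimension is now w = 7.6 mm. Object distance dₒ = 323 m = 323000 mm.
Thin-lens field width W = w·(dₒ − f)/f = 7.6 × (323000 − 46.2)/46.2 ≈ 53126.599 mm = 53.1266 m.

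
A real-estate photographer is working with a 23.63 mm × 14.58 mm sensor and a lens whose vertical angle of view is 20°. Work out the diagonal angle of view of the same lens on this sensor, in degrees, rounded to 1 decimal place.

From the vertical AOV: f = 14.58 / (2·tan(10°)) = 14.58 / 0.35265 ≈ 41.3436 mm.
Sensor diagonal = √(23.63² + 14.58²) = √770.9533 ≈ 27.7660 mm.
Diagonal AOV = 2·arctan(27.7660 / (2 × 41.3436)) = 2·arctan(0.33580) ≈ 37.1237°.

37.1°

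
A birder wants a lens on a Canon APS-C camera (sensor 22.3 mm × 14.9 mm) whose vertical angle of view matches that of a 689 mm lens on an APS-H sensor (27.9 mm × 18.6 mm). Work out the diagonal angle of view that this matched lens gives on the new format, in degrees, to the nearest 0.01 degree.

2.78°

Equal vertical AOV ⇒ f₂ = f₁ · 14.9/18.6 = 689 × 0.80108 ≈ 551.9409 mm.
Sensor diagonal = √(22.3² + 14.9²) = √719.3000 ≈ 26.8198 mm.
Diagonal AOV on the new format = 2·arctan(26.8198 / (2 × 551.9409)) = 2·arctan(0.02430) ≈ 2.7836°.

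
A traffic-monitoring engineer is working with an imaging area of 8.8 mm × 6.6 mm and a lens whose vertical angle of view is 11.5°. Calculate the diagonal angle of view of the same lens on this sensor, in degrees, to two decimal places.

From the vertical AOV: f = 6.6 / (2·tan(5.75°)) = 6.6 / 0.20139 ≈ 32.7723 mm.
Sensor diagonal = √(8.8² + 6.6²) = √121.0000 ≈ 11.0000 mm.
Diagonal AOV = 2·arctan(11.0000 / (2 × 32.7723)) = 2·arctan(0.16782) ≈ 19.0537°.

19.05°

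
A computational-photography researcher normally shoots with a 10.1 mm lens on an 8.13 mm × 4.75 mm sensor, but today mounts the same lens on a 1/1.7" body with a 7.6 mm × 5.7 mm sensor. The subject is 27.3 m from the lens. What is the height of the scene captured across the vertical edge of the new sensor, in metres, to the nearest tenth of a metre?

The focal length stays 10.1 mm; the relevant sensor dimension is now h = 5.7 mm. Object distance dₒ = 27.3 m = 27300 mm.
Thin-lens field height W = h·(dₒ − f)/f = 5.7 × (27300 − 10.1)/10.1 ≈ 15401.231 mm = 15.4012 m.

15.4 m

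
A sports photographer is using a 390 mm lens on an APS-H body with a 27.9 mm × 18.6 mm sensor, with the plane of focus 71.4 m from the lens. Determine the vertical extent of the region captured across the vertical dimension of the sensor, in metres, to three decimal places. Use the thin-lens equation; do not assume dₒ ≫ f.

3.387 m

dₒ: 71.4 m = 71400 mm.
Similar triangles through the lens centre give W/dₒ = h/dᵢ; with 1/f = 1/dₒ + 1/dᵢ this gives W = h·(dₒ − f)/f.
W = 18.6 mm × (71400 − 390) / 390 = 18.6 × 182.0769 ≈ 3386.631 mm = 3.38663 m.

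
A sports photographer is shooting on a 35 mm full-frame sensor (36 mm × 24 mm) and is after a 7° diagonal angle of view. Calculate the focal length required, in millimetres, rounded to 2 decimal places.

353.70 mm

Sensor diagonal = √(36² + 24²) = √1872.0000 ≈ 43.2666 mm.
From α = 2·arctan(d/2f) we get f = d / (2·tan(α/2)).
With d = 43.2666 mm and α/2 = 3.5°, tan(α/2) ≈ 0.06116, so f ≈ 43.2666 / 0.12233 ≈ 353.7015 mm.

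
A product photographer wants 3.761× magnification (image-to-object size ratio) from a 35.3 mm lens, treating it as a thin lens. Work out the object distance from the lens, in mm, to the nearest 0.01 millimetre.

44.69 mm

With m = dᵢ/dₒ and 1/f = 1/dₒ + 1/dᵢ, substituting dᵢ = m·dₒ gives 1/f = (1 + 1/m)/dₒ, hence dₒ = f·(1 + 1/m).
dₒ = 35.3 × (1 + 1/3.761) = 35.3 × 1.26589 ≈ 44.686 mm.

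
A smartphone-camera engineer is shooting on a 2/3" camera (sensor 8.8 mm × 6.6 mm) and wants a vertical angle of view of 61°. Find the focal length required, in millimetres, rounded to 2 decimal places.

From α = 2·arctan(h/2f) we get f = h / (2·tan(α/2)).
With h = 6.6 mm and α/2 = 30.5°, tan(α/2) ≈ 0.58905, so f ≈ 6.6 / 1.17809 ≈ 5.6023 mm.

5.60 mm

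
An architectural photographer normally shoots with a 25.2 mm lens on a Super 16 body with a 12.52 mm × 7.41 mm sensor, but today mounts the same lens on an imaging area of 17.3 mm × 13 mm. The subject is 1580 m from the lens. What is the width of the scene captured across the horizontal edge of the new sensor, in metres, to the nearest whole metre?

1085 m

The focal length stays 25.2 mm; the relevant sensor dimension is now w = 17.3 mm. Object distance dₒ = 1580 m = 1.58e+06 mm.
Thin-lens field width W = w·(dₒ − f)/f = 17.3 × (1.58e+06 − 25.2)/25.2 ≈ 1084665.240 mm = 1084.67 m.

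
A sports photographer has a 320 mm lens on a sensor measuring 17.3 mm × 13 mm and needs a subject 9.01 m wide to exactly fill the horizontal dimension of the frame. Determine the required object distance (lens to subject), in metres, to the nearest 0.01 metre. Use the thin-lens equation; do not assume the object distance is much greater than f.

W: 9.01 m = 9010 mm.
Magnification m = w/W = dᵢ/dₒ; combined with 1/f = 1/dₒ + 1/dᵢ this gives dₒ = f·(1 + W/w).
dₒ = 320 mm × (1 + 9010/17.3) = 320 × 521.8092 ≈ 166978.960 mm = 166.979 m.

166.98 m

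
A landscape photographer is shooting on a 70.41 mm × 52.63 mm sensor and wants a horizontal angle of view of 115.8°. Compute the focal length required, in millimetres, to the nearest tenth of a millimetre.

From α = 2·arctan(w/2f) we get f = w / (2·tan(α/2)).
With w = 70.41 mm and α/2 = 57.9°, tan(α/2) ≈ 1.59414, so f ≈ 70.41 / 3.18827 ≈ 22.0841 mm.

22.1 mm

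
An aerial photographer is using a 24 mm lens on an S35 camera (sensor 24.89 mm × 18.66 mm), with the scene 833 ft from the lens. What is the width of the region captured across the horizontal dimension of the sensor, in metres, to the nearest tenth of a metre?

263.3 m

dₒ: 833 ft × 304.8 mm/ft = 253898.39 mm.
Similar triangles through the lens centre give W/dₒ = w/dᵢ; with 1/f = 1/dₒ + 1/dᵢ this gives W = w·(dₒ − f)/f.
W = 24.89 mm × (253898 − 24) / 24 = 24.89 × 10578.0997 ≈ 263288.901 mm = 263.289 m.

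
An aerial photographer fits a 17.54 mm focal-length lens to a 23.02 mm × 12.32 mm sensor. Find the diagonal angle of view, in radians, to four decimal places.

Sensor diagonal = √(23.02² + 12.32²) = √681.7028 ≈ 26.1094 mm.
Angle of view α = 2·arctan(d/2f) with d = 26.1094 mm and f = 17.54 mm.
d/2f = 0.74428; arctan(0.74428) ≈ 0.6398 rad, so α ≈ 1.2797 rad.

1.2797 rad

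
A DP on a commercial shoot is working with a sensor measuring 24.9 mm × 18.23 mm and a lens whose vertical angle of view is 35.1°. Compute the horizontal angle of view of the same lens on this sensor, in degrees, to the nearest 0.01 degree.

46.73°

From the vertical AOV: f = 18.23 / (2·tan(17.55°)) = 18.23 / 0.63252 ≈ 28.8214 mm.
Horizontal AOV = 2·arctan(24.9 / (2 × 28.8214)) = 2·arctan(0.43197) ≈ 46.7259°.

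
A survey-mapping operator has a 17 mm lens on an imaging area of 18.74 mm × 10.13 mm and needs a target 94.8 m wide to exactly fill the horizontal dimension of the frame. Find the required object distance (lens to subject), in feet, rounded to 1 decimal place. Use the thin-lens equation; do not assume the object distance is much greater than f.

282.2 ft

W: 94.8 m = 94800 mm.
Magnification m = w/W = dᵢ/dₒ; combined with 1/f = 1/dₒ + 1/dᵢ this gives dₒ = f·(1 + W/w).
dₒ = 17 mm × (1 + 94800/18.74) = 17 × 5059.6980 ≈ 86014.866 mm = 86014.866/304.8 ft = 282.201 ft.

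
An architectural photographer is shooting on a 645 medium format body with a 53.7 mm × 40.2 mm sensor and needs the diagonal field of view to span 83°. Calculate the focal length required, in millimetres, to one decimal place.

Sensor diagonal = √(53.7² + 40.2²) = √4499.7300 ≈ 67.0800 mm.
From α = 2·arctan(d/2f) we get f = d / (2·tan(α/2)).
With d = 67.0800 mm and α/2 = 41.5°, tan(α/2) ≈ 0.88473, so f ≈ 67.0800 / 1.76945 ≈ 37.9101 mm.

37.9 mm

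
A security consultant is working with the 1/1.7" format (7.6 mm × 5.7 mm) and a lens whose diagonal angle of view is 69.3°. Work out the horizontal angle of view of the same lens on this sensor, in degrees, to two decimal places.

Sensor diagonal = √(7.6² + 5.7²) = √90.2500 ≈ 9.5000 mm.
From the diagonal AOV: f = 9.5000 / (2·tan(34.65°)) = 9.5000 / 1.38229 ≈ 6.8727 mm.
Horizontal AOV = 2·arctan(7.6 / (2 × 6.8727)) = 2·arctan(0.55291) ≈ 57.8776°.

57.88°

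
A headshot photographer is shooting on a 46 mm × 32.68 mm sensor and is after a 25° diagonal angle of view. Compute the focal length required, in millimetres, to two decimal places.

Sensor diagonal = √(46² + 32.68²) = √3183.9824 ≈ 56.4268 mm.
From α = 2·arctan(d/2f) we get f = d / (2·tan(α/2)).
With d = 56.4268 mm and α/2 = 12.5°, tan(α/2) ≈ 0.22169, so f ≈ 56.4268 / 0.44339 ≈ 127.2624 mm.

127.26 mm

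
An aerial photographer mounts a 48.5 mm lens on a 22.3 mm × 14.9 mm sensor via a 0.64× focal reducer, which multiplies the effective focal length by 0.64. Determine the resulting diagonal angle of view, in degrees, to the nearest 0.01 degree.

Effective focal length f = 48.5 × 0.64 = 31.04 mm.
Sensor diagonal = √(22.3² + 14.9²) = √719.3000 ≈ 26.8198 mm.
α = 2·arctan(26.820 / (2 × 31.04)) = 2·arctan(0.43202) ≈ 46.7306°.

46.73°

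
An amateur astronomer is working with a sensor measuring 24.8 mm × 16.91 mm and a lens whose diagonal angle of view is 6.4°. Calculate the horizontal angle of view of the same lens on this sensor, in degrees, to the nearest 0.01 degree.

5.29°

Sensor diagonal = √(24.8² + 16.91²) = √900.9881 ≈ 30.0165 mm.
From the diagonal AOV: f = 30.0165 / (2·tan(3.2°)) = 30.0165 / 0.11182 ≈ 268.4419 mm.
Horizontal AOV = 2·arctan(24.8 / (2 × 268.4419)) = 2·arctan(0.04619) ≈ 5.2895°.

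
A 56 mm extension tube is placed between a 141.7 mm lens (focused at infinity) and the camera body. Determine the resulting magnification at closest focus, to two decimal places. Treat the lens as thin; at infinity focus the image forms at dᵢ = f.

0.40×

The tube moves the image plane from f to f + e, so dᵢ = 141.7 + 56 = 197.7 mm. Focus is achieved when 1/f = 1/dₒ + 1/dᵢ, giving dₒ = 1/(1/f − 1/(f+e)).
Magnification m = dᵢ/dₒ = (f+e)·(1/f − 1/(f+e)) = e/f = 56/141.7 ≈ 0.3952.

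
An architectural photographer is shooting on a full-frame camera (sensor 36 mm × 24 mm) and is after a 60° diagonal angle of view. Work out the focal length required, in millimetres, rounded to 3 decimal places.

37.470 mm

Sensor diagonal = √(36² + 24²) = √1872.0000 ≈ 43.2666 mm.
From α = 2·arctan(d/2f) we get f = d / (2·tan(α/2)).
With d = 43.2666 mm and α/2 = 30°, tan(α/2) ≈ 0.57735, so f ≈ 43.2666 / 1.15470 ≈ 37.4700 mm.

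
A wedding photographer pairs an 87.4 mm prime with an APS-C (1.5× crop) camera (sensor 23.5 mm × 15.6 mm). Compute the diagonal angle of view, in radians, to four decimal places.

0.3200 rad

Sensor diagonal = √(23.5² + 15.6²) = √795.6100 ≈ 28.2066 mm.
Angle of view α = 2·arctan(d/2f) with d = 28.2066 mm and f = 87.4 mm.
d/2f = 0.16136; arctan(0.16136) ≈ 0.1600 rad, so α ≈ 0.3200 rad.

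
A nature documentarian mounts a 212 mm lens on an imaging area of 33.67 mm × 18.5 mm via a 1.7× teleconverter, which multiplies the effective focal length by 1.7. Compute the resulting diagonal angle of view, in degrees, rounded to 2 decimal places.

Effective focal length f = 212 × 1.7 = 360.4 mm.
Sensor diagonal = √(33.67² + 18.5²) = √1475.9189 ≈ 38.4177 mm.
α = 2·arctan(38.418 / (2 × 360.4)) = 2·arctan(0.05330) ≈ 6.1018°.

6.10°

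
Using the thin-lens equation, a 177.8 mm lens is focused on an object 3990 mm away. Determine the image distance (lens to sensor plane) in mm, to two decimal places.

186.09 mm

1/dᵢ = 1/f − 1/dₒ = 1/177.8 − 1/3990 = 0.0053737 mm⁻¹.
dᵢ = 1/0.0053737 ≈ 186.0925 mm.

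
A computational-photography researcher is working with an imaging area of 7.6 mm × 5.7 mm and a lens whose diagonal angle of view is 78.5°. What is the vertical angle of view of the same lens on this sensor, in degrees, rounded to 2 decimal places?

52.23°

Sensor diagonal = √(7.6² + 5.7²) = √90.2500 ≈ 9.5000 mm.
From the diagonal AOV: f = 9.5000 / (2·tan(39.25°)) = 9.5000 / 1.63407 ≈ 5.8137 mm.
Vertical AOV = 2·arctan(5.7 / (2 × 5.8137)) = 2·arctan(0.49022) ≈ 52.2301°.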